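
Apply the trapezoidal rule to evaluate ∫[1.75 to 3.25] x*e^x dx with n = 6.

f(x) = x*e^x
a = 1.75, b = 3.25, n = 6
h = (b - a)/n = 0.250000

Trapezoidal rule: (h/2)[f(x₀) + 2f(x₁) + 2f(x₂) + ... + f(xₙ)]

x_0 = 1.7500, f(x_0) = 10.070555, coefficient = 1
x_1 = 2.0000, f(x_1) = 14.778112, coefficient = 2
x_2 = 2.2500, f(x_2) = 21.347406, coefficient = 2
x_3 = 2.5000, f(x_3) = 30.456235, coefficient = 2
x_4 = 2.7500, f(x_4) = 43.017238, coefficient = 2
x_5 = 3.0000, f(x_5) = 60.256611, coefficient = 2
x_6 = 3.2500, f(x_6) = 83.818605, coefficient = 1

I ≈ (0.250000/2) × 433.600362 = 54.200045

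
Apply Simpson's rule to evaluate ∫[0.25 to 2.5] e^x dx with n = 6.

f(x) = e^x
a = 0.25, b = 2.5, n = 6
h = (b - a)/n = 0.375000

Simpson's rule: (h/3)[f(x₀) + 4f(x₁) + 2f(x₂) + ... + f(xₙ)]

x_0 = 0.2500, f(x_0) = 1.284025, coefficient = 1
x_1 = 0.6250, f(x_1) = 1.868246, coefficient = 4
x_2 = 1.0000, f(x_2) = 2.718282, coefficient = 2
x_3 = 1.3750, f(x_3) = 3.955077, coefficient = 4
x_4 = 1.7500, f(x_4) = 5.754603, coefficient = 2
x_5 = 2.1250, f(x_5) = 8.372897, coefficient = 4
x_6 = 2.5000, f(x_6) = 12.182494, coefficient = 1

I ≈ (0.375000/3) × 87.197169 = 10.899646
Exact value: 10.898469
Error: 0.001178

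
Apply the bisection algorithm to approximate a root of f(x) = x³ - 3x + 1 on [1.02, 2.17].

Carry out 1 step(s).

f(x) = x³ - 3x + 1
Initial interval: [1.02, 2.17]

Iteration 1:
  c_1 = (1.020000 + 2.170000)/2 = 1.595000
  f(c_1) = f(1.595000) = 0.272720
  f(a) × f(c) < 0, new interval: [1.020000, 1.595000]

After 1 iteration(s), the approximation is c_1 = 1.595000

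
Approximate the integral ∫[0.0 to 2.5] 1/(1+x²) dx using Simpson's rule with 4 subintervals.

f(x) = 1/(1+x²)
a = 0.0, b = 2.5, n = 4
h = (b - a)/n = 0.625000

Simpson's rule: (h/3)[f(x₀) + 4f(x₁) + 2f(x₂) + ... + f(xₙ)]

x_0 = 0.0000, f(x_0) = 1.000000, coefficient = 1
x_1 = 0.6250, f(x_1) = 0.719101, coefficient = 4
x_2 = 1.2500, f(x_2) = 0.390244, coefficient = 2
x_3 = 1.8750, f(x_3) = 0.221453, coefficient = 4
x_4 = 2.5000, f(x_4) = 0.137931, coefficient = 1

I ≈ (0.625000/3) × 5.680636 = 1.183466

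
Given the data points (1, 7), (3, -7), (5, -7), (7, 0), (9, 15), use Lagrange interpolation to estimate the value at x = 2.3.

Lagrange interpolation formula:
P(x) = Σ yᵢ × Lᵢ(x)
where Lᵢ(x) = Π_{j≠i} (x - xⱼ)/(xᵢ - xⱼ)

L_0(2.3) = (2.3 - 3)/(1 - 3) × (2.3 - 5)/(1 - 5) × (2.3 - 7)/(1 - 7) × (2.3 - 9)/(1 - 9) = 0.154990
L_1(2.3) = (2.3 - 1)/(3 - 1) × (2.3 - 5)/(3 - 5) × (2.3 - 7)/(3 - 7) × (2.3 - 9)/(3 - 9) = 1.151353
L_2(2.3) = (2.3 - 1)/(5 - 1) × (2.3 - 3)/(5 - 3) × (2.3 - 7)/(5 - 7) × (2.3 - 9)/(5 - 9) = -0.447748
L_3(2.3) = (2.3 - 1)/(7 - 1) × (2.3 - 3)/(7 - 3) × (2.3 - 5)/(7 - 5) × (2.3 - 9)/(7 - 9) = 0.171478
L_4(2.3) = (2.3 - 1)/(9 - 1) × (2.3 - 3)/(9 - 3) × (2.3 - 5)/(9 - 5) × (2.3 - 7)/(9 - 7) = -0.030073

P(2.3) = 7×L_0(2.3) + (-7)×L_1(2.3) + (-7)×L_2(2.3) + 0×L_3(2.3) + 15×L_4(2.3)
P(2.3) = -4.291394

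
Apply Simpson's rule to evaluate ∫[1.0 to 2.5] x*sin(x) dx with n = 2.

f(x) = x*sin(x)
a = 1.0, b = 2.5, n = 2
h = (b - a)/n = 0.750000

Simpson's rule: (h/3)[f(x₀) + 4f(x₁) + 2f(x₂) + ... + f(xₙ)]

x_0 = 1.0000, f(x_0) = 0.841471, coefficient = 1
x_1 = 1.7500, f(x_1) = 1.721975, coefficient = 4
x_2 = 2.5000, f(x_2) = 1.496180, coefficient = 1

I ≈ (0.750000/3) × 9.225553 = 2.306388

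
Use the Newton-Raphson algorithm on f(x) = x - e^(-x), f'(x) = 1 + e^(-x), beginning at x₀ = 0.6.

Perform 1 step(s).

f(x) = x - e^(-x)
f'(x) = 1 + e^(-x)
x₀ = 0.6

Newton-Raphson formula: x_{n+1} = x_n - f(x_n)/f'(x_n)

Iteration 1:
  f(0.600000) = 0.051188
  f'(0.600000) = 1.548812
  x_1 = 0.600000 - 0.051188/1.548812 = 0.566950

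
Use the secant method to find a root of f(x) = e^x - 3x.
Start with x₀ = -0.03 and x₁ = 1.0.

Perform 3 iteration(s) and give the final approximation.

f(x) = e^x - 3x
x₀ = -0.03, x₁ = 1.0

Secant formula: x_{n+1} = x_n - f(x_n)(x_n - x_{n-1})/(f(x_n) - f(x_{n-1}))

Iteration 1:
  f(-0.030000) = 1.060446
  f(1.000000) = -0.281718
  x_2 = 1.000000 - (-0.281718)×(1.000000 - (-0.030000))/(-0.281718 - 1.060446)
       = 0.783805
Iteration 2:
  f(1.000000) = -0.281718
  f(0.783805) = -0.161626
  x_3 = 0.783805 - (-0.161626)×(0.783805 - 1.000000)/(-0.161626 - (-0.281718))
       = 0.492838
Iteration 3:
  f(0.783805) = -0.161626
  f(0.492838) = 0.158442
  x_4 = 0.492838 - 0.158442×(0.492838 - 0.783805)/(0.158442 - (-0.161626))
       = 0.636874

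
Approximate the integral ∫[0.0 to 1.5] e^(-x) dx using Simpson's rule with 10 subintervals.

f(x) = e^(-x)
a = 0.0, b = 1.5, n = 10
h = (b - a)/n = 0.150000

Simpson's rule: (h/3)[f(x₀) + 4f(x₁) + 2f(x₂) + ... + f(xₙ)]

x_0 = 0.0000, f(x_0) = 1.000000, coefficient = 1
x_1 = 0.1500, f(x_1) = 0.860708, coefficient = 4
x_2 = 0.3000, f(x_2) = 0.740818, coefficient = 2
x_3 = 0.4500, f(x_3) = 0.637628, coefficient = 4
x_4 = 0.6000, f(x_4) = 0.548812, coefficient = 2
x_5 = 0.7500, f(x_5) = 0.472367, coefficient = 4
x_6 = 0.9000, f(x_6) = 0.406570, coefficient = 2
x_7 = 1.0500, f(x_7) = 0.349938, coefficient = 4
x_8 = 1.2000, f(x_8) = 0.301194, coefficient = 2
x_9 = 1.3500, f(x_9) = 0.259240, coefficient = 4
x_10 = 1.5000, f(x_10) = 0.223130, coefficient = 1

I ≈ (0.150000/3) × 15.537440 = 0.776872
Exact value: 0.776870
Error: 0.000002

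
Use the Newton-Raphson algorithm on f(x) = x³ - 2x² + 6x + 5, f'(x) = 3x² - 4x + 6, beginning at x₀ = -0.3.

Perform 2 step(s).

f(x) = x³ - 2x² + 6x + 5
f'(x) = 3x² - 4x + 6
x₀ = -0.3

Newton-Raphson formula: x_{n+1} = x_n - f(x_n)/f'(x_n)

Iteration 1:
  f(-0.300000) = 2.993000
  f'(-0.300000) = 7.470000
  x_1 = -0.300000 - 2.993000/7.470000 = -0.700669
Iteration 2:
  f(-0.700669) = -0.529876
  f'(-0.700669) = 10.275490
  x_2 = -0.700669 - (-0.529876)/10.275490 = -0.649102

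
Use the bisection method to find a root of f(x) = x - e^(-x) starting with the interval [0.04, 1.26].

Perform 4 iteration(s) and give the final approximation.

f(x) = x - e^(-x)
Initial interval: [0.04, 1.26]

Iteration 1:
  c_1 = (0.040000 + 1.260000)/2 = 0.650000
  f(c_1) = f(0.650000) = 0.127954
  f(a) × f(c) < 0, new interval: [0.040000, 0.650000]
Iteration 2:
  c_2 = (0.040000 + 0.650000)/2 = 0.345000
  f(c_2) = f(0.345000) = -0.363220
  f(a) × f(c) ≥ 0, new interval: [0.345000, 0.650000]
Iteration 3:
  c_3 = (0.345000 + 0.650000)/2 = 0.497500
  f(c_3) = f(0.497500) = -0.110549
  f(a) × f(c) ≥ 0, new interval: [0.497500, 0.650000]
Iteration 4:
  c_4 = (0.497500 + 0.650000)/2 = 0.573750
  f(c_4) = f(0.573750) = 0.010341
  f(a) × f(c) < 0, new interval: [0.497500, 0.573750]

After 4 iteration(s), the approximation is c_4 = 0.573750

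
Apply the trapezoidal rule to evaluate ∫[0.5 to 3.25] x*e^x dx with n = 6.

f(x) = x*e^x
a = 0.5, b = 3.25, n = 6
h = (b - a)/n = 0.458333

Trapezoidal rule: (h/2)[f(x₀) + 2f(x₁) + 2f(x₂) + ... + f(xₙ)]

x_0 = 0.5000, f(x_0) = 0.824361, coefficient = 1
x_1 = 0.9583, f(x_1) = 2.498708, coefficient = 2
x_2 = 1.4167, f(x_2) = 5.841417, coefficient = 2
x_3 = 1.8750, f(x_3) = 12.226536, coefficient = 2
x_4 = 2.3333, f(x_4) = 24.061937, coefficient = 2
x_5 = 2.7917, f(x_5) = 45.526995, coefficient = 2
x_6 = 3.2500, f(x_6) = 83.818605, coefficient = 1

I ≈ (0.458333/2) × 264.954150 = 60.718659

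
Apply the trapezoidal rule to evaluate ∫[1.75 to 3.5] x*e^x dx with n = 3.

f(x) = x*e^x
a = 1.75, b = 3.5, n = 3
h = (b - a)/n = 0.583333

Trapezoidal rule: (h/2)[f(x₀) + 2f(x₁) + 2f(x₂) + ... + f(xₙ)]

x_0 = 1.7500, f(x_0) = 10.070555, coefficient = 1
x_1 = 2.3333, f(x_1) = 24.061937, coefficient = 2
x_2 = 2.9167, f(x_2) = 53.898793, coefficient = 2
x_3 = 3.5000, f(x_3) = 115.904082, coefficient = 1

I ≈ (0.583333/2) × 281.896095 = 82.219694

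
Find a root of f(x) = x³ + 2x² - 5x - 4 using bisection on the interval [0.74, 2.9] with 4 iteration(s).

f(x) = x³ + 2x² - 5x - 4
Initial interval: [0.74, 2.9]

Iteration 1:
  c_1 = (0.740000 + 2.900000)/2 = 1.820000
  f(c_1) = f(1.820000) = -0.446632
  f(a) × f(c) ≥ 0, new interval: [1.820000, 2.900000]
Iteration 2:
  c_2 = (1.820000 + 2.900000)/2 = 2.360000
  f(c_2) = f(2.360000) = 8.483456
  f(a) × f(c) < 0, new interval: [1.820000, 2.360000]
Iteration 3:
  c_3 = (1.820000 + 2.360000)/2 = 2.090000
  f(c_3) = f(2.090000) = 3.415529
  f(a) × f(c) < 0, new interval: [1.820000, 2.090000]
Iteration 4:
  c_4 = (1.820000 + 2.090000)/2 = 1.955000
  f(c_4) = f(1.955000) = 1.341109
  f(a) × f(c) < 0, new interval: [1.820000, 1.955000]

After 4 iteration(s), the approximation is c_4 = 1.955000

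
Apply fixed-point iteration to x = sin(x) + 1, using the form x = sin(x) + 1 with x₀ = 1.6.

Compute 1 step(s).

Equation: x = sin(x) + 1
Fixed-point form: x = sin(x) + 1
x₀ = 1.6

x_1 = g(1.600000) = 1.999574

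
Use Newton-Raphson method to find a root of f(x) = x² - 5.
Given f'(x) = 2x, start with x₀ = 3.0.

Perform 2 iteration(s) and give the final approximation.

f(x) = x² - 5
f'(x) = 2x
x₀ = 3.0

Newton-Raphson formula: x_{n+1} = x_n - f(x_n)/f'(x_n)

Iteration 1:
  f(3.000000) = 4.000000
  f'(3.000000) = 6.000000
  x_1 = 3.000000 - 4.000000/6.000000 = 2.333333
Iteration 2:
  f(2.333333) = 0.444444
  f'(2.333333) = 4.666667
  x_2 = 2.333333 - 0.444444/4.666667 = 2.238095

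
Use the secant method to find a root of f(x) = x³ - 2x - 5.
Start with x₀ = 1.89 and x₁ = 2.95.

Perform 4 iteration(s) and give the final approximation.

f(x) = x³ - 2x - 5
x₀ = 1.89, x₁ = 2.95

Secant formula: x_{n+1} = x_n - f(x_n)(x_n - x_{n-1})/(f(x_n) - f(x_{n-1}))

Iteration 1:
  f(1.890000) = -2.028731
  f(2.950000) = 14.772375
  x_2 = 2.950000 - 14.772375×(2.950000 - 1.890000)/(14.772375 - (-2.028731))
       = 2.017995
Iteration 2:
  f(2.950000) = 14.772375
  f(2.017995) = -0.818103
  x_3 = 2.017995 - (-0.818103)×(2.017995 - 2.950000)/(-0.818103 - 14.772375)
       = 2.066901
Iteration 3:
  f(2.017995) = -0.818103
  f(2.066901) = -0.303832
  x_4 = 2.066901 - (-0.303832)×(2.066901 - 2.017995)/(-0.303832 - (-0.818103))
       = 2.095795
Iteration 4:
  f(2.066901) = -0.303832
  f(2.095795) = 0.013894
  x_5 = 2.095795 - 0.013894×(2.095795 - 2.066901)/(0.013894 - (-0.303832))
       = 2.094532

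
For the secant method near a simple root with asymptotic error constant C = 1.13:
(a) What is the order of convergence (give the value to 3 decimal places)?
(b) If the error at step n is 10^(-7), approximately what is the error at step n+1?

(a) Secant method has superlinear convergence with order φ = (1+√5)/2 ≈ 1.618.
    This means |e_{n+1}| ≈ C|e_n|^1.618.

(b) With |e_n| = 10^(-7) and C = 1.13:
    |e_{n+1}| ≈ 1.13 × (10^(-7))^1.618 = 1.13 × 10^(-11.33)

(a) ≈ 1.618 (golden ratio); (b) |e_{n+1}| ≈ 5.331e-12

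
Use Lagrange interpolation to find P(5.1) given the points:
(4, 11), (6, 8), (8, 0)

Lagrange interpolation formula:
P(x) = Σ yᵢ × Lᵢ(x)
where Lᵢ(x) = Π_{j≠i} (x - xⱼ)/(xᵢ - xⱼ)

L_0(5.1) = (5.1 - 6)/(4 - 6) × (5.1 - 8)/(4 - 8) = 0.326250
L_1(5.1) = (5.1 - 4)/(6 - 4) × (5.1 - 8)/(6 - 8) = 0.797500
L_2(5.1) = (5.1 - 4)/(8 - 4) × (5.1 - 6)/(8 - 6) = -0.123750

P(5.1) = 11×L_0(5.1) + 8×L_1(5.1) + 0×L_2(5.1)
P(5.1) = 9.968750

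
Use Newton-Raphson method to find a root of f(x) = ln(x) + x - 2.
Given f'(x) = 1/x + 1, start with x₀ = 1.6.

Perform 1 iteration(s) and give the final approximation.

f(x) = ln(x) + x - 2
f'(x) = 1/x + 1
x₀ = 1.6

Newton-Raphson formula: x_{n+1} = x_n - f(x_n)/f'(x_n)

Iteration 1:
  f(1.600000) = 0.070004
  f'(1.600000) = 1.625000
  x_1 = 1.600000 - 0.070004/1.625000 = 1.556921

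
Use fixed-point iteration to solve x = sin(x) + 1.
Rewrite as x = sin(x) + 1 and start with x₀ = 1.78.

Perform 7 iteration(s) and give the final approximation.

Equation: x = sin(x) + 1
Fixed-point form: x = sin(x) + 1
x₀ = 1.78

x_1 = g(1.780000) = 1.978197
x_2 = g(1.978197) = 1.918154
x_3 = g(1.918154) = 1.940275
x_4 = g(1.940275) = 1.932516
x_5 = g(1.932516) = 1.935290
x_6 = g(1.935290) = 1.934304
x_7 = g(1.934304) = 1.934655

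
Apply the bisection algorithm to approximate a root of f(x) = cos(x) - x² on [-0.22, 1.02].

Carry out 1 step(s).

f(x) = cos(x) - x²
Initial interval: [-0.22, 1.02]

Iteration 1:
  c_1 = (-0.220000 + 1.020000)/2 = 0.400000
  f(c_1) = f(0.400000) = 0.761061
  f(a) × f(c) ≥ 0, new interval: [0.400000, 1.020000]

After 1 iteration(s), the approximation is c_1 = 0.400000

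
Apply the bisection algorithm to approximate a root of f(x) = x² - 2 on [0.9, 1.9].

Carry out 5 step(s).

f(x) = x² - 2
Initial interval: [0.9, 1.9]

Iteration 1:
  c_1 = (0.900000 + 1.900000)/2 = 1.400000
  f(c_1) = f(1.400000) = -0.040000
  f(a) × f(c) ≥ 0, new interval: [1.400000, 1.900000]
Iteration 2:
  c_2 = (1.400000 + 1.900000)/2 = 1.650000
  f(c_2) = f(1.650000) = 0.722500
  f(a) × f(c) < 0, new interval: [1.400000, 1.650000]
Iteration 3:
  c_3 = (1.400000 + 1.650000)/2 = 1.525000
  f(c_3) = f(1.525000) = 0.325625
  f(a) × f(c) < 0, new interval: [1.400000, 1.525000]
Iteration 4:
  c_4 = (1.400000 + 1.525000)/2 = 1.462500
  f(c_4) = f(1.462500) = 0.138906
  f(a) × f(c) < 0, new interval: [1.400000, 1.462500]
Iteration 5:
  c_5 = (1.400000 + 1.462500)/2 = 1.431250
  f(c_5) = f(1.431250) = 0.048477
  f(a) × f(c) < 0, new interval: [1.400000, 1.431250]

After 5 iteration(s), the approximation is c_5 = 1.431250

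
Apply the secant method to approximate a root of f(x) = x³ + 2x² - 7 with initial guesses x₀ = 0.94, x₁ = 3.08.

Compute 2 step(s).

f(x) = x³ + 2x² - 7
x₀ = 0.94, x₁ = 3.08

Secant formula: x_{n+1} = x_n - f(x_n)(x_n - x_{n-1})/(f(x_n) - f(x_{n-1}))

Iteration 1:
  f(0.940000) = -4.402216
  f(3.080000) = 41.190912
  x_2 = 3.080000 - 41.190912×(3.080000 - 0.940000)/(41.190912 - (-4.402216))
       = 1.146626
Iteration 2:
  f(3.080000) = 41.190912
  f(1.146626) = -2.862967
  x_3 = 1.146626 - (-2.862967)×(1.146626 - 3.080000)/(-2.862967 - 41.190912)
       = 1.272272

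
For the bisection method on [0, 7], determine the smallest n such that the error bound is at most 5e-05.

We need (b-a)/2^n ≤ 5e-05
(7 - 0)/2^n ≤ 5e-05
7/2^n ≤ 5e-05
2^n ≥ 140000
n ≥ log₂(140000) = 17.10
n ≥ 18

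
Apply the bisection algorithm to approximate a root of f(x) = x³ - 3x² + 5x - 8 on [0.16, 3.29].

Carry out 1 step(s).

f(x) = x³ - 3x² + 5x - 8
Initial interval: [0.16, 3.29]

Iteration 1:
  c_1 = (0.160000 + 3.290000)/2 = 1.725000
  f(c_1) = f(1.725000) = -3.168922
  f(a) × f(c) ≥ 0, new interval: [1.725000, 3.290000]

After 1 iteration(s), the approximation is c_1 = 1.725000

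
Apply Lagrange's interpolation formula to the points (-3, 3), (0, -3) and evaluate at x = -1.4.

Lagrange interpolation formula:
P(x) = Σ yᵢ × Lᵢ(x)
where Lᵢ(x) = Π_{j≠i} (x - xⱼ)/(xᵢ - xⱼ)

L_0(-1.4) = (-1.4 - 0)/(-3 - 0) = 0.466667
L_1(-1.4) = (-1.4 - (-3))/(0 - (-3)) = 0.533333

P(-1.4) = 3×L_0(-1.4) + (-3)×L_1(-1.4)
P(-1.4) = -0.200000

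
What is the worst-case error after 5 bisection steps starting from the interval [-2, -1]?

Bisection error bound: |error| ≤ (b-a)/2^n
|error| ≤ (-1 - (-2))/2^5 = 1/2^5
|error| ≤ 0.0312500000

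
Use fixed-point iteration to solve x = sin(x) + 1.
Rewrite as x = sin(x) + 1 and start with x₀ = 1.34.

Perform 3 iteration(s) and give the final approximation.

Equation: x = sin(x) + 1
Fixed-point form: x = sin(x) + 1
x₀ = 1.34

x_1 = g(1.340000) = 1.973485
x_2 = g(1.973485) = 1.920011
x_3 = g(1.920011) = 1.939642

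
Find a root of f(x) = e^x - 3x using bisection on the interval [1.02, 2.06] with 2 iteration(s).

f(x) = e^x - 3x
Initial interval: [1.02, 2.06]

Iteration 1:
  c_1 = (1.020000 + 2.060000)/2 = 1.540000
  f(c_1) = f(1.540000) = 0.044590
  f(a) × f(c) < 0, new interval: [1.020000, 1.540000]
Iteration 2:
  c_2 = (1.020000 + 1.540000)/2 = 1.280000
  f(c_2) = f(1.280000) = -0.243360
  f(a) × f(c) ≥ 0, new interval: [1.280000, 1.540000]

After 2 iteration(s), the approximation is c_2 = 1.280000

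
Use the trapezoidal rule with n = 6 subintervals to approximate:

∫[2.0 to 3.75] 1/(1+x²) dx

f(x) = 1/(1+x²)
a = 2.0, b = 3.75, n = 6
h = (b - a)/n = 0.291667

Trapezoidal rule: (h/2)[f(x₀) + 2f(x₁) + 2f(x₂) + ... + f(xₙ)]

x_0 = 2.0000, f(x_0) = 0.200000, coefficient = 1
x_1 = 2.2917, f(x_1) = 0.159956, coefficient = 2
x_2 = 2.5833, f(x_2) = 0.130317, coefficient = 2
x_3 = 2.8750, f(x_3) = 0.107926, coefficient = 2
x_4 = 3.1667, f(x_4) = 0.090680, coefficient = 2
x_5 = 3.4583, f(x_5) = 0.077160, coefficient = 2
x_6 = 3.7500, f(x_6) = 0.066390, coefficient = 1

I ≈ (0.291667/2) × 1.398467 = 0.203943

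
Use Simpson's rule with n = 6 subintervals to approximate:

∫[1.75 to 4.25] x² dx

f(x) = x²
a = 1.75, b = 4.25, n = 6
h = (b - a)/n = 0.416667

Simpson's rule: (h/3)[f(x₀) + 4f(x₁) + 2f(x₂) + ... + f(xₙ)]

x_0 = 1.7500, f(x_0) = 3.062500, coefficient = 1
x_1 = 2.1667, f(x_1) = 4.694444, coefficient = 4
x_2 = 2.5833, f(x_2) = 6.673611, coefficient = 2
x_3 = 3.0000, f(x_3) = 9.000000, coefficient = 4
x_4 = 3.4167, f(x_4) = 11.673611, coefficient = 2
x_5 = 3.8333, f(x_5) = 14.694444, coefficient = 4
x_6 = 4.2500, f(x_6) = 18.062500, coefficient = 1

I ≈ (0.416667/3) × 171.375000 = 23.802083
Exact value: 23.802083
Error: 0.000000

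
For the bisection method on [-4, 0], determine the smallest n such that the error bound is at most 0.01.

We need (b-a)/2^n ≤ 0.01
(0 - (-4))/2^n ≤ 0.01
4/2^n ≤ 0.01
2^n ≥ 400
n ≥ log₂(400) = 8.64
n ≥ 9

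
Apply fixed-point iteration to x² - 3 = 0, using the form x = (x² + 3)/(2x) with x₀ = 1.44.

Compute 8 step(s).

Equation: x² - 3 = 0
Fixed-point form: x = (x² + 3)/(2x)
x₀ = 1.44

x_1 = g(1.440000) = 1.761667
x_2 = g(1.761667) = 1.732300
x_3 = g(1.732300) = 1.732051
x_4 = g(1.732051) = 1.732051
x_5 = g(1.732051) = 1.732051
x_6 = g(1.732051) = 1.732051
x_7 = g(1.732051) = 1.732051
x_8 = g(1.732051) = 1.732051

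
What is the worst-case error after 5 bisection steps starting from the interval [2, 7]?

Bisection error bound: |error| ≤ (b-a)/2^n
|error| ≤ (7 - 2)/2^5 = 5/2^5
|error| ≤ 0.1562500000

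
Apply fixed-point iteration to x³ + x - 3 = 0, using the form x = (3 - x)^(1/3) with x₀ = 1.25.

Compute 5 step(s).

Equation: x³ + x - 3 = 0
Fixed-point form: x = (3 - x)^(1/3)
x₀ = 1.25

x_1 = g(1.250000) = 1.205071
x_2 = g(1.205071) = 1.215297
x_3 = g(1.215297) = 1.212985
x_4 = g(1.212985) = 1.213508
x_5 = g(1.213508) = 1.213390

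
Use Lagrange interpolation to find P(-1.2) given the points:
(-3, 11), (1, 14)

Lagrange interpolation formula:
P(x) = Σ yᵢ × Lᵢ(x)
where Lᵢ(x) = Π_{j≠i} (x - xⱼ)/(xᵢ - xⱼ)

L_0(-1.2) = (-1.2 - 1)/(-3 - 1) = 0.550000
L_1(-1.2) = (-1.2 - (-3))/(1 - (-3)) = 0.450000

P(-1.2) = 11×L_0(-1.2) + 14×L_1(-1.2)
P(-1.2) = 12.350000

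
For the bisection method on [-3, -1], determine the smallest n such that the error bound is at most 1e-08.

We need (b-a)/2^n ≤ 1e-08
(-1 - (-3))/2^n ≤ 1e-08
2/2^n ≤ 1e-08
2^n ≥ 200000000
n ≥ log₂(200000000) = 27.58
n ≥ 28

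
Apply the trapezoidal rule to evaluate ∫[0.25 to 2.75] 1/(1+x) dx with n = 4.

f(x) = 1/(1+x)
a = 0.25, b = 2.75, n = 4
h = (b - a)/n = 0.625000

Trapezoidal rule: (h/2)[f(x₀) + 2f(x₁) + 2f(x₂) + ... + f(xₙ)]

x_0 = 0.2500, f(x_0) = 0.800000, coefficient = 1
x_1 = 0.8750, f(x_1) = 0.533333, coefficient = 2
x_2 = 1.5000, f(x_2) = 0.400000, coefficient = 2
x_3 = 2.1250, f(x_3) = 0.320000, coefficient = 2
x_4 = 2.7500, f(x_4) = 0.266667, coefficient = 1

I ≈ (0.625000/2) × 3.573333 = 1.116667
Exact value: 1.098612
Error: 0.018054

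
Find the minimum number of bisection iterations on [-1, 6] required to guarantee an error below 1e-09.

We need (b-a)/2^n ≤ 1e-09
(6 - (-1))/2^n ≤ 1e-09
7/2^n ≤ 1e-09
2^n ≥ 7000000000
n ≥ log₂(7000000000) = 32.70
n ≥ 33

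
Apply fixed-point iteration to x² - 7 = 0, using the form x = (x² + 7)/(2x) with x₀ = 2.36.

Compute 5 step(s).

Equation: x² - 7 = 0
Fixed-point form: x = (x² + 7)/(2x)
x₀ = 2.36

x_1 = g(2.360000) = 2.663051
x_2 = g(2.663051) = 2.645808
x_3 = g(2.645808) = 2.645751
x_4 = g(2.645751) = 2.645751
x_5 = g(2.645751) = 2.645751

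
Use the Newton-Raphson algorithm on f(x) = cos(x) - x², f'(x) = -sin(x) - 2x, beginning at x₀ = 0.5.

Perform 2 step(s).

f(x) = cos(x) - x²
f'(x) = -sin(x) - 2x
x₀ = 0.5

Newton-Raphson formula: x_{n+1} = x_n - f(x_n)/f'(x_n)

Iteration 1:
  f(0.500000) = 0.627583
  f'(0.500000) = -1.479426
  x_1 = 0.500000 - 0.627583/(-1.479426) = 0.924207
Iteration 2:
  f(0.924207) = -0.251691
  f'(0.924207) = -2.646557
  x_2 = 0.924207 - (-0.251691)/(-2.646557) = 0.829106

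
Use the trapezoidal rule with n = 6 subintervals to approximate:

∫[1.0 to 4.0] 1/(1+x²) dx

f(x) = 1/(1+x²)
a = 1.0, b = 4.0, n = 6
h = (b - a)/n = 0.500000

Trapezoidal rule: (h/2)[f(x₀) + 2f(x₁) + 2f(x₂) + ... + f(xₙ)]

x_0 = 1.0000, f(x_0) = 0.500000, coefficient = 1
x_1 = 1.5000, f(x_1) = 0.307692, coefficient = 2
x_2 = 2.0000, f(x_2) = 0.200000, coefficient = 2
x_3 = 2.5000, f(x_3) = 0.137931, coefficient = 2
x_4 = 3.0000, f(x_4) = 0.100000, coefficient = 2
x_5 = 3.5000, f(x_5) = 0.075472, coefficient = 2
x_6 = 4.0000, f(x_6) = 0.058824, coefficient = 1

I ≈ (0.500000/2) × 2.201014 = 0.550253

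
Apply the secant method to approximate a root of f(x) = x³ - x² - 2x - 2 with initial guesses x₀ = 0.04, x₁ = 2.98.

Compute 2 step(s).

f(x) = x³ - x² - 2x - 2
x₀ = 0.04, x₁ = 2.98

Secant formula: x_{n+1} = x_n - f(x_n)(x_n - x_{n-1})/(f(x_n) - f(x_{n-1}))

Iteration 1:
  f(0.040000) = -2.081536
  f(2.980000) = 9.623192
  x_2 = 2.980000 - 9.623192×(2.980000 - 0.040000)/(9.623192 - (-2.081536))
       = 0.562841
Iteration 2:
  f(2.980000) = 9.623192
  f(0.562841) = -3.264170
  x_3 = 0.562841 - (-3.264170)×(0.562841 - 2.980000)/(-3.264170 - 9.623192)
       = 1.175070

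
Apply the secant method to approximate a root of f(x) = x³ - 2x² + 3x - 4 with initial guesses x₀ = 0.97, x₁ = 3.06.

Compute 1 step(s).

f(x) = x³ - 2x² + 3x - 4
x₀ = 0.97, x₁ = 3.06

Secant formula: x_{n+1} = x_n - f(x_n)(x_n - x_{n-1})/(f(x_n) - f(x_{n-1}))

Iteration 1:
  f(0.970000) = -2.059127
  f(3.060000) = 15.105416
  x_2 = 3.060000 - 15.105416×(3.060000 - 0.970000)/(15.105416 - (-2.059127))
       = 1.220725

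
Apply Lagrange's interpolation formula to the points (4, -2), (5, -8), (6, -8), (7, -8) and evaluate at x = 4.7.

Lagrange interpolation formula:
P(x) = Σ yᵢ × Lᵢ(x)
where Lᵢ(x) = Π_{j≠i} (x - xⱼ)/(xᵢ - xⱼ)

L_0(4.7) = (4.7 - 5)/(4 - 5) × (4.7 - 6)/(4 - 6) × (4.7 - 7)/(4 - 7) = 0.149500
L_1(4.7) = (4.7 - 4)/(5 - 4) × (4.7 - 6)/(5 - 6) × (4.7 - 7)/(5 - 7) = 1.046500
L_2(4.7) = (4.7 - 4)/(6 - 4) × (4.7 - 5)/(6 - 5) × (4.7 - 7)/(6 - 7) = -0.241500
L_3(4.7) = (4.7 - 4)/(7 - 4) × (4.7 - 5)/(7 - 5) × (4.7 - 6)/(7 - 6) = 0.045500

P(4.7) = (-2)×L_0(4.7) + (-8)×L_1(4.7) + (-8)×L_2(4.7) + (-8)×L_3(4.7)
P(4.7) = -7.103000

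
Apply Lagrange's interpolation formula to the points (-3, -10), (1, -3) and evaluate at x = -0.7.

Lagrange interpolation formula:
P(x) = Σ yᵢ × Lᵢ(x)
where Lᵢ(x) = Π_{j≠i} (x - xⱼ)/(xᵢ - xⱼ)

L_0(-0.7) = (-0.7 - 1)/(-3 - 1) = 0.425000
L_1(-0.7) = (-0.7 - (-3))/(1 - (-3)) = 0.575000

P(-0.7) = (-10)×L_0(-0.7) + (-3)×L_1(-0.7)
P(-0.7) = -5.975000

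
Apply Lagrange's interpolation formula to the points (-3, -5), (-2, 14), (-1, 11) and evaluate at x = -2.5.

Lagrange interpolation formula:
P(x) = Σ yᵢ × Lᵢ(x)
where Lᵢ(x) = Π_{j≠i} (x - xⱼ)/(xᵢ - xⱼ)

L_0(-2.5) = (-2.5 - (-2))/(-3 - (-2)) × (-2.5 - (-1))/(-3 - (-1)) = 0.375000
L_1(-2.5) = (-2.5 - (-3))/(-2 - (-3)) × (-2.5 - (-1))/(-2 - (-1)) = 0.750000
L_2(-2.5) = (-2.5 - (-3))/(-1 - (-3)) × (-2.5 - (-2))/(-1 - (-2)) = -0.125000

P(-2.5) = (-5)×L_0(-2.5) + 14×L_1(-2.5) + 11×L_2(-2.5)
P(-2.5) = 7.250000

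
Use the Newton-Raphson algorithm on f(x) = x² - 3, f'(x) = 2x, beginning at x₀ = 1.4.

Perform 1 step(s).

f(x) = x² - 3
f'(x) = 2x
x₀ = 1.4

Newton-Raphson formula: x_{n+1} = x_n - f(x_n)/f'(x_n)

Iteration 1:
  f(1.400000) = -1.040000
  f'(1.400000) = 2.800000
  x_1 = 1.400000 - (-1.040000)/2.800000 = 1.771429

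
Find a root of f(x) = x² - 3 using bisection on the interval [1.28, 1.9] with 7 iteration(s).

f(x) = x² - 3
Initial interval: [1.28, 1.9]

Iteration 1:
  c_1 = (1.280000 + 1.900000)/2 = 1.590000
  f(c_1) = f(1.590000) = -0.471900
  f(a) × f(c) ≥ 0, new interval: [1.590000, 1.900000]
Iteration 2:
  c_2 = (1.590000 + 1.900000)/2 = 1.745000
  f(c_2) = f(1.745000) = 0.045025
  f(a) × f(c) < 0, new interval: [1.590000, 1.745000]
Iteration 3:
  c_3 = (1.590000 + 1.745000)/2 = 1.667500
  f(c_3) = f(1.667500) = -0.219444
  f(a) × f(c) ≥ 0, new interval: [1.667500, 1.745000]
Iteration 4:
  c_4 = (1.667500 + 1.745000)/2 = 1.706250
  f(c_4) = f(1.706250) = -0.088711
  f(a) × f(c) ≥ 0, new interval: [1.706250, 1.745000]
Iteration 5:
  c_5 = (1.706250 + 1.745000)/2 = 1.725625
  f(c_5) = f(1.725625) = -0.022218
  f(a) × f(c) ≥ 0, new interval: [1.725625, 1.745000]
Iteration 6:
  c_6 = (1.725625 + 1.745000)/2 = 1.735313
  f(c_6) = f(1.735313) = 0.011309
  f(a) × f(c) < 0, new interval: [1.725625, 1.735313]
Iteration 7:
  c_7 = (1.725625 + 1.735313)/2 = 1.730469
  f(c_7) = f(1.730469) = -0.005478
  f(a) × f(c) ≥ 0, new interval: [1.730469, 1.735313]

After 7 iteration(s), the approximation is c_7 = 1.730469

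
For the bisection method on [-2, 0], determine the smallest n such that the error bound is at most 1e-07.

We need (b-a)/2^n ≤ 1e-07
(0 - (-2))/2^n ≤ 1e-07
2/2^n ≤ 1e-07
2^n ≥ 20000000
n ≥ log₂(20000000) = 24.25
n ≥ 25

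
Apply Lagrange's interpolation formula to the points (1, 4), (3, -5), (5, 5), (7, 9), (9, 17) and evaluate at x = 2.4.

Lagrange interpolation formula:
P(x) = Σ yᵢ × Lᵢ(x)
where Lᵢ(x) = Π_{j≠i} (x - xⱼ)/(xᵢ - xⱼ)

L_0(2.4) = (2.4 - 3)/(1 - 3) × (2.4 - 5)/(1 - 5) × (2.4 - 7)/(1 - 7) × (2.4 - 9)/(1 - 9) = 0.123338
L_1(2.4) = (2.4 - 1)/(3 - 1) × (2.4 - 5)/(3 - 5) × (2.4 - 7)/(3 - 7) × (2.4 - 9)/(3 - 9) = 1.151150
L_2(2.4) = (2.4 - 1)/(5 - 1) × (2.4 - 3)/(5 - 3) × (2.4 - 7)/(5 - 7) × (2.4 - 9)/(5 - 9) = -0.398475
L_3(2.4) = (2.4 - 1)/(7 - 1) × (2.4 - 3)/(7 - 3) × (2.4 - 5)/(7 - 5) × (2.4 - 9)/(7 - 9) = 0.150150
L_4(2.4) = (2.4 - 1)/(9 - 1) × (2.4 - 3)/(9 - 3) × (2.4 - 5)/(9 - 5) × (2.4 - 7)/(9 - 7) = -0.026163

P(2.4) = 4×L_0(2.4) + (-5)×L_1(2.4) + 5×L_2(2.4) + 9×L_3(2.4) + 17×L_4(2.4)
P(2.4) = -6.348187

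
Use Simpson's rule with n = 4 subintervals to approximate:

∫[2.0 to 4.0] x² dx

f(x) = x²
a = 2.0, b = 4.0, n = 4
h = (b - a)/n = 0.500000

Simpson's rule: (h/3)[f(x₀) + 4f(x₁) + 2f(x₂) + ... + f(xₙ)]

x_0 = 2.0000, f(x_0) = 4.000000, coefficient = 1
x_1 = 2.5000, f(x_1) = 6.250000, coefficient = 4
x_2 = 3.0000, f(x_2) = 9.000000, coefficient = 2
x_3 = 3.5000, f(x_3) = 12.250000, coefficient = 4
x_4 = 4.0000, f(x_4) = 16.000000, coefficient = 1

I ≈ (0.500000/3) × 112.000000 = 18.666667
Exact value: 18.666667
Error: 0.000000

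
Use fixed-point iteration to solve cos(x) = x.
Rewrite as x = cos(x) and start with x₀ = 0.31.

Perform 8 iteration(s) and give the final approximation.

Equation: cos(x) = x
Fixed-point form: x = cos(x)
x₀ = 0.31

x_1 = g(0.310000) = 0.952334
x_2 = g(0.952334) = 0.579783
x_3 = g(0.579783) = 0.836581
x_4 = g(0.836581) = 0.670005
x_5 = g(0.670005) = 0.783819
x_6 = g(0.783819) = 0.708223
x_7 = g(0.708223) = 0.759519
x_8 = g(0.759519) = 0.725167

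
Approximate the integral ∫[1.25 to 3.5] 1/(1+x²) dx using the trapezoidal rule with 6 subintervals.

f(x) = 1/(1+x²)
a = 1.25, b = 3.5, n = 6
h = (b - a)/n = 0.375000

Trapezoidal rule: (h/2)[f(x₀) + 2f(x₁) + 2f(x₂) + ... + f(xₙ)]

x_0 = 1.2500, f(x_0) = 0.390244, coefficient = 1
x_1 = 1.6250, f(x_1) = 0.274678, coefficient = 2
x_2 = 2.0000, f(x_2) = 0.200000, coefficient = 2
x_3 = 2.3750, f(x_3) = 0.150588, coefficient = 2
x_4 = 2.7500, f(x_4) = 0.116788, coefficient = 2
x_5 = 3.1250, f(x_5) = 0.092888, coefficient = 2
x_6 = 3.5000, f(x_6) = 0.075472, coefficient = 1

I ≈ (0.375000/2) × 2.135601 = 0.400425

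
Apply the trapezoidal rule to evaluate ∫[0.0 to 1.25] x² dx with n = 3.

f(x) = x²
a = 0.0, b = 1.25, n = 3
h = (b - a)/n = 0.416667

Trapezoidal rule: (h/2)[f(x₀) + 2f(x₁) + 2f(x₂) + ... + f(xₙ)]

x_0 = 0.0000, f(x_0) = 0.000000, coefficient = 1
x_1 = 0.4167, f(x_1) = 0.173611, coefficient = 2
x_2 = 0.8333, f(x_2) = 0.694444, coefficient = 2
x_3 = 1.2500, f(x_3) = 1.562500, coefficient = 1

I ≈ (0.416667/2) × 3.298611 = 0.687211
Exact value: 0.651042
Error: 0.036169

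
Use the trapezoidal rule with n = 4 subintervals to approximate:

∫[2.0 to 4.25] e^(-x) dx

f(x) = e^(-x)
a = 2.0, b = 4.25, n = 4
h = (b - a)/n = 0.562500

Trapezoidal rule: (h/2)[f(x₀) + 2f(x₁) + 2f(x₂) + ... + f(xₙ)]

x_0 = 2.0000, f(x_0) = 0.135335, coefficient = 1
x_1 = 2.5625, f(x_1) = 0.077112, coefficient = 2
x_2 = 3.1250, f(x_2) = 0.043937, coefficient = 2
x_3 = 3.6875, f(x_3) = 0.025035, coefficient = 2
x_4 = 4.2500, f(x_4) = 0.014264, coefficient = 1

I ≈ (0.562500/2) × 0.441766 = 0.124247
Exact value: 0.121071
Error: 0.003176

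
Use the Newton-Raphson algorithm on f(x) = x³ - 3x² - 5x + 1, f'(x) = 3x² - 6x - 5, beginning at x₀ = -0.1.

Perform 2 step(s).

f(x) = x³ - 3x² - 5x + 1
f'(x) = 3x² - 6x - 5
x₀ = -0.1

Newton-Raphson formula: x_{n+1} = x_n - f(x_n)/f'(x_n)

Iteration 1:
  f(-0.100000) = 1.469000
  f'(-0.100000) = -4.370000
  x_1 = -0.100000 - 1.469000/(-4.370000) = 0.236156
Iteration 2:
  f(0.236156) = -0.334916
  f'(0.236156) = -6.249625
  x_2 = 0.236156 - (-0.334916)/(-6.249625) = 0.182566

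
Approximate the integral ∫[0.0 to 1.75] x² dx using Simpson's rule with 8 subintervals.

f(x) = x²
a = 0.0, b = 1.75, n = 8
h = (b - a)/n = 0.218750

Simpson's rule: (h/3)[f(x₀) + 4f(x₁) + 2f(x₂) + ... + f(xₙ)]

x_0 = 0.0000, f(x_0) = 0.000000, coefficient = 1
x_1 = 0.2188, f(x_1) = 0.047852, coefficient = 4
x_2 = 0.4375, f(x_2) = 0.191406, coefficient = 2
x_3 = 0.6562, f(x_3) = 0.430664, coefficient = 4
x_4 = 0.8750, f(x_4) = 0.765625, coefficient = 2
x_5 = 1.0938, f(x_5) = 1.196289, coefficient = 4
x_6 = 1.3125, f(x_6) = 1.722656, coefficient = 2
x_7 = 1.5312, f(x_7) = 2.344727, coefficient = 4
x_8 = 1.7500, f(x_8) = 3.062500, coefficient = 1

I ≈ (0.218750/3) × 24.500000 = 1.786458
Exact value: 1.786458
Error: 0.000000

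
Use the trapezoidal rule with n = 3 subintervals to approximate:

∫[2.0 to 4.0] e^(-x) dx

f(x) = e^(-x)
a = 2.0, b = 4.0, n = 3
h = (b - a)/n = 0.666667

Trapezoidal rule: (h/2)[f(x₀) + 2f(x₁) + 2f(x₂) + ... + f(xₙ)]

x_0 = 2.0000, f(x_0) = 0.135335, coefficient = 1
x_1 = 2.6667, f(x_1) = 0.069483, coefficient = 2
x_2 = 3.3333, f(x_2) = 0.035674, coefficient = 2
x_3 = 4.0000, f(x_3) = 0.018316, coefficient = 1

I ≈ (0.666667/2) × 0.363966 = 0.121322
Exact value: 0.117020
Error: 0.004302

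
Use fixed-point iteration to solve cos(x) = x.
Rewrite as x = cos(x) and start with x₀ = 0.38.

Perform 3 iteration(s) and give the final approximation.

Equation: cos(x) = x
Fixed-point form: x = cos(x)
x₀ = 0.38

x_1 = g(0.380000) = 0.928665
x_2 = g(0.928665) = 0.598904
x_3 = g(0.598904) = 0.825954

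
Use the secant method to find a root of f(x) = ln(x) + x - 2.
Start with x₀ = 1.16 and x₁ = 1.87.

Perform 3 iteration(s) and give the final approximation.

f(x) = ln(x) + x - 2
x₀ = 1.16, x₁ = 1.87

Secant formula: x_{n+1} = x_n - f(x_n)(x_n - x_{n-1})/(f(x_n) - f(x_{n-1}))

Iteration 1:
  f(1.160000) = -0.691580
  f(1.870000) = 0.495938
  x_2 = 1.870000 - 0.495938×(1.870000 - 1.160000)/(0.495938 - (-0.691580))
       = 1.573486
Iteration 2:
  f(1.870000) = 0.495938
  f(1.573486) = 0.026779
  x_3 = 1.573486 - 0.026779×(1.573486 - 1.870000)/(0.026779 - 0.495938)
       = 1.556561
Iteration 3:
  f(1.573486) = 0.026779
  f(1.556561) = -0.000960
  x_4 = 1.556561 - (-0.000960)×(1.556561 - 1.573486)/(-0.000960 - 0.026779)
       = 1.557147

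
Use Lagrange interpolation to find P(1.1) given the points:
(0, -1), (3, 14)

Lagrange interpolation formula:
P(x) = Σ yᵢ × Lᵢ(x)
where Lᵢ(x) = Π_{j≠i} (x - xⱼ)/(xᵢ - xⱼ)

L_0(1.1) = (1.1 - 3)/(0 - 3) = 0.633333
L_1(1.1) = (1.1 - 0)/(3 - 0) = 0.366667

P(1.1) = (-1)×L_0(1.1) + 14×L_1(1.1)
P(1.1) = 4.500000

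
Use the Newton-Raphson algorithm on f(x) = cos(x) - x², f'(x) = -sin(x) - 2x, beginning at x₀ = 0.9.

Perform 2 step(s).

f(x) = cos(x) - x²
f'(x) = -sin(x) - 2x
x₀ = 0.9

Newton-Raphson formula: x_{n+1} = x_n - f(x_n)/f'(x_n)

Iteration 1:
  f(0.900000) = -0.188390
  f'(0.900000) = -2.583327
  x_1 = 0.900000 - (-0.188390)/(-2.583327) = 0.827075
Iteration 2:
  f(0.827075) = -0.007021
  f'(0.827075) = -2.390103
  x_2 = 0.827075 - (-0.007021)/(-2.390103) = 0.824137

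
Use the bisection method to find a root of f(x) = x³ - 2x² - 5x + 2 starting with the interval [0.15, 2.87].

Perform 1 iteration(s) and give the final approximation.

f(x) = x³ - 2x² - 5x + 2
Initial interval: [0.15, 2.87]

Iteration 1:
  c_1 = (0.150000 + 2.870000)/2 = 1.510000
  f(c_1) = f(1.510000) = -6.667249
  f(a) × f(c) < 0, new interval: [0.150000, 1.510000]

After 1 iteration(s), the approximation is c_1 = 1.510000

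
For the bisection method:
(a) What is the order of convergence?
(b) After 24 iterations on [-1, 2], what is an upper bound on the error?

(a) Bisection has linear (order 1) convergence; the error is halved each step.

(b) Error bound = (b-a)/2^n = (2 - (-1))/2^{24}
    = 3/2^{24}

(a) 1 (linear); (b) error ≤ 1.79e-07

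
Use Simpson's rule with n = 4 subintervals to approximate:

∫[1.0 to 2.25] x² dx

f(x) = x²
a = 1.0, b = 2.25, n = 4
h = (b - a)/n = 0.312500

Simpson's rule: (h/3)[f(x₀) + 4f(x₁) + 2f(x₂) + ... + f(xₙ)]

x_0 = 1.0000, f(x_0) = 1.000000, coefficient = 1
x_1 = 1.3125, f(x_1) = 1.722656, coefficient = 4
x_2 = 1.6250, f(x_2) = 2.640625, coefficient = 2
x_3 = 1.9375, f(x_3) = 3.753906, coefficient = 4
x_4 = 2.2500, f(x_4) = 5.062500, coefficient = 1

I ≈ (0.312500/3) × 33.250000 = 3.463542
Exact value: 3.463542
Error: 0.000000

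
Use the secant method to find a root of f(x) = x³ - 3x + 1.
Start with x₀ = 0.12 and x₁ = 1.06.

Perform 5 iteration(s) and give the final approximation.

f(x) = x³ - 3x + 1
x₀ = 0.12, x₁ = 1.06

Secant formula: x_{n+1} = x_n - f(x_n)(x_n - x_{n-1})/(f(x_n) - f(x_{n-1}))

Iteration 1:
  f(0.120000) = 0.641728
  f(1.060000) = -0.988984
  x_2 = 1.060000 - (-0.988984)×(1.060000 - 0.120000)/(-0.988984 - 0.641728)
       = 0.489915
Iteration 2:
  f(1.060000) = -0.988984
  f(0.489915) = -0.352157
  x_3 = 0.489915 - (-0.352157)×(0.489915 - 1.060000)/(-0.352157 - (-0.988984))
       = 0.174666
Iteration 3:
  f(0.489915) = -0.352157
  f(0.174666) = 0.481332
  x_4 = 0.174666 - 0.481332×(0.174666 - 0.489915)/(0.481332 - (-0.352157))
       = 0.356719
Iteration 4:
  f(0.174666) = 0.481332
  f(0.356719) = -0.024765
  x_5 = 0.356719 - (-0.024765)×(0.356719 - 0.174666)/(-0.024765 - 0.481332)
       = 0.347811
Iteration 5:
  f(0.356719) = -0.024765
  f(0.347811) = -0.001356
  x_6 = 0.347811 - (-0.001356)×(0.347811 - 0.356719)/(-0.001356 - (-0.024765))
       = 0.347294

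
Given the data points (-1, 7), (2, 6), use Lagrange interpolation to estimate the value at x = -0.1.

Lagrange interpolation formula:
P(x) = Σ yᵢ × Lᵢ(x)
where Lᵢ(x) = Π_{j≠i} (x - xⱼ)/(xᵢ - xⱼ)

L_0(-0.1) = (-0.1 - 2)/(-1 - 2) = 0.700000
L_1(-0.1) = (-0.1 - (-1))/(2 - (-1)) = 0.300000

P(-0.1) = 7×L_0(-0.1) + 6×L_1(-0.1)
P(-0.1) = 6.700000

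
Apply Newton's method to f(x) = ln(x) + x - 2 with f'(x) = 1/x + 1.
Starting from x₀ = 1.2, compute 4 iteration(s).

f(x) = ln(x) + x - 2
f'(x) = 1/x + 1
x₀ = 1.2

Newton-Raphson formula: x_{n+1} = x_n - f(x_n)/f'(x_n)

Iteration 1:
  f(1.200000) = -0.617678
  f'(1.200000) = 1.833333
  x_1 = 1.200000 - (-0.617678)/1.833333 = 1.536916
Iteration 2:
  f(1.536916) = -0.033307
  f'(1.536916) = 1.650654
  x_2 = 1.536916 - (-0.033307)/1.650654 = 1.557094
Iteration 3:
  f(1.557094) = -0.000085
  f'(1.557094) = 1.642222
  x_3 = 1.557094 - (-0.000085)/1.642222 = 1.557146
Iteration 4:
  f(1.557146) = 0.000000
  f'(1.557146) = 1.642201
  x_4 = 1.557146 - 0.000000/1.642201 = 1.557146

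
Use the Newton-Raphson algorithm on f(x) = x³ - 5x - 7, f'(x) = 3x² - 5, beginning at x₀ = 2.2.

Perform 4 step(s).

f(x) = x³ - 5x - 7
f'(x) = 3x² - 5
x₀ = 2.2

Newton-Raphson formula: x_{n+1} = x_n - f(x_n)/f'(x_n)

Iteration 1:
  f(2.200000) = -7.352000
  f'(2.200000) = 9.520000
  x_1 = 2.200000 - (-7.352000)/9.520000 = 2.972269
Iteration 2:
  f(2.972269) = 4.396816
  f'(2.972269) = 21.503147
  x_2 = 2.972269 - 4.396816/21.503147 = 2.767796
Iteration 3:
  f(2.767796) = 0.364256
  f'(2.767796) = 17.982080
  x_3 = 2.767796 - 0.364256/17.982080 = 2.747539
Iteration 4:
  f(2.747539) = 0.003399
  f'(2.747539) = 17.646914
  x_4 = 2.747539 - 0.003399/17.646914 = 2.747347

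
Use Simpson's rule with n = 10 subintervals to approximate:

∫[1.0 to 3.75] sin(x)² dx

f(x) = sin(x)²
a = 1.0, b = 3.75, n = 10
h = (b - a)/n = 0.275000

Simpson's rule: (h/3)[f(x₀) + 4f(x₁) + 2f(x₂) + ... + f(xₙ)]

x_0 = 1.0000, f(x_0) = 0.708073, coefficient = 1
x_1 = 1.2750, f(x_1) = 0.915027, coefficient = 4
x_2 = 1.5500, f(x_2) = 0.999568, coefficient = 2
x_3 = 1.8250, f(x_3) = 0.936760, coefficient = 4
x_4 = 2.1000, f(x_4) = 0.745130, coefficient = 2
x_5 = 2.3750, f(x_5) = 0.481199, coefficient = 4
x_6 = 2.6500, f(x_6) = 0.222813, coefficient = 2
x_7 = 2.9250, f(x_7) = 0.046183, coefficient = 4
x_8 = 3.2000, f(x_8) = 0.003408, coefficient = 2
x_9 = 3.4750, f(x_9) = 0.107102, coefficient = 4
x_10 = 3.7500, f(x_10) = 0.326682, coefficient = 1

I ≈ (0.275000/3) × 14.921679 = 1.367821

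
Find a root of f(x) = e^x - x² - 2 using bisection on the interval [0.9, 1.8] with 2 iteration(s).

f(x) = e^x - x² - 2
Initial interval: [0.9, 1.8]

Iteration 1:
  c_1 = (0.900000 + 1.800000)/2 = 1.350000
  f(c_1) = f(1.350000) = 0.034926
  f(a) × f(c) < 0, new interval: [0.900000, 1.350000]
Iteration 2:
  c_2 = (0.900000 + 1.350000)/2 = 1.125000
  f(c_2) = f(1.125000) = -0.185408
  f(a) × f(c) ≥ 0, new interval: [1.125000, 1.350000]

After 2 iteration(s), the approximation is c_2 = 1.125000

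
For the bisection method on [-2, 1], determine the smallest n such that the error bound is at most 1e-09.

We need (b-a)/2^n ≤ 1e-09
(1 - (-2))/2^n ≤ 1e-09
3/2^n ≤ 1e-09
2^n ≥ 3000000000
n ≥ log₂(3000000000) = 31.48
n ≥ 32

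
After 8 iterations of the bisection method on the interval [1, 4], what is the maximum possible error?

Bisection error bound: |error| ≤ (b-a)/2^n
|error| ≤ (4 - 1)/2^8 = 3/2^8
|error| ≤ 0.0117187500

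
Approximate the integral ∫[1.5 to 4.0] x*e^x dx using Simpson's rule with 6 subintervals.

f(x) = x*e^x
a = 1.5, b = 4.0, n = 6
h = (b - a)/n = 0.416667

Simpson's rule: (h/3)[f(x₀) + 4f(x₁) + 2f(x₂) + ... + f(xₙ)]

x_0 = 1.5000, f(x_0) = 6.722534, coefficient = 1
x_1 = 1.9167, f(x_1) = 13.029998, coefficient = 4
x_2 = 2.3333, f(x_2) = 24.061937, coefficient = 2
x_3 = 2.7500, f(x_3) = 43.017238, coefficient = 4
x_4 = 3.1667, f(x_4) = 75.139484, coefficient = 2
x_5 = 3.5833, f(x_5) = 128.976059, coefficient = 4
x_6 = 4.0000, f(x_6) = 218.392600, coefficient = 1

I ≈ (0.416667/3) × 1163.611154 = 161.612660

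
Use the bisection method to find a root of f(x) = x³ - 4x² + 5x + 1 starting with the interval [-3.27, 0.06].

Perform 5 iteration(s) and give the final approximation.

f(x) = x³ - 4x² + 5x + 1
Initial interval: [-3.27, 0.06]

Iteration 1:
  c_1 = (-3.270000 + 0.060000)/2 = -1.605000
  f(c_1) = f(-1.605000) = -21.463620
  f(a) × f(c) ≥ 0, new interval: [-1.605000, 0.060000]
Iteration 2:
  c_2 = (-1.605000 + 0.060000)/2 = -0.772500
  f(c_2) = f(-0.772500) = -5.710519
  f(a) × f(c) ≥ 0, new interval: [-0.772500, 0.060000]
Iteration 3:
  c_3 = (-0.772500 + 0.060000)/2 = -0.356250
  f(c_3) = f(-0.356250) = -1.334119
  f(a) × f(c) ≥ 0, new interval: [-0.356250, 0.060000]
Iteration 4:
  c_4 = (-0.356250 + 0.060000)/2 = -0.148125
  f(c_4) = f(-0.148125) = 0.168361
  f(a) × f(c) < 0, new interval: [-0.356250, -0.148125]
Iteration 5:
  c_5 = (-0.356250 + (-0.148125))/2 = -0.252187
  f(c_5) = f(-0.252187) = -0.531370
  f(a) × f(c) ≥ 0, new interval: [-0.252187, -0.148125]

After 5 iteration(s), the approximation is c_5 = -0.252187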